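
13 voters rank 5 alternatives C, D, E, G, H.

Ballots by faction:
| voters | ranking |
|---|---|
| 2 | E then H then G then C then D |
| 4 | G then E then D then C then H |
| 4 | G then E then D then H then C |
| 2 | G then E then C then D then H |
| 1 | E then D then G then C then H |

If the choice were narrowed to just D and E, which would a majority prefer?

No ballot ranks D above E: 0.
Ballots ranking E above D: 13 − 0 = 13.
E wins the head-to-head 13–0.

E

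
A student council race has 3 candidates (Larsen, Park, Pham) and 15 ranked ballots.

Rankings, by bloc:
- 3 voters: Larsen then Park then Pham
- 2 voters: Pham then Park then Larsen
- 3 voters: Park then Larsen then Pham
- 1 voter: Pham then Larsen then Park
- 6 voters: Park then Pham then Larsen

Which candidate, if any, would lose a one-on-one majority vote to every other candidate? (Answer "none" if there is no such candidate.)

Larsen

Head-to-head results (15 voters):
Larsen vs Park: Park, 11–4.
Larsen vs Pham: Pham wins 9–6.
Park vs Pham: 12 to 3, Park.
Larsen is beaten in every head-to-head and is the Condorcet loser.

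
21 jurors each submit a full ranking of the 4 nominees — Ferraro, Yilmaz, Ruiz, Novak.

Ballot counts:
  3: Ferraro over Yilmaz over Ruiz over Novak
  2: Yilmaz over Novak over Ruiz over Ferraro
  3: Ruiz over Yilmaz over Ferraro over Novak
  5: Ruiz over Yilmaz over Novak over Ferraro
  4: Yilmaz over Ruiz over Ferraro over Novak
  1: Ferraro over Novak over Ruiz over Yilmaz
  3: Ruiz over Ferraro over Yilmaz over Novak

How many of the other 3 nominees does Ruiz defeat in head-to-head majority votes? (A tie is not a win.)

3

Ruiz against each rival (21 jurors):
Ruiz vs Ferraro: Ruiz is ranked higher on 2+3+5+4+3 = 17 ballots, Ferraro on 4. Ruiz wins 17–4.
Ruiz vs Yilmaz: Ruiz wins 12–9.
Ruiz vs Novak: Ruiz wins 18–3.
Ruiz beats Ferraro, Yilmaz, Novak — 3 pairwise wins.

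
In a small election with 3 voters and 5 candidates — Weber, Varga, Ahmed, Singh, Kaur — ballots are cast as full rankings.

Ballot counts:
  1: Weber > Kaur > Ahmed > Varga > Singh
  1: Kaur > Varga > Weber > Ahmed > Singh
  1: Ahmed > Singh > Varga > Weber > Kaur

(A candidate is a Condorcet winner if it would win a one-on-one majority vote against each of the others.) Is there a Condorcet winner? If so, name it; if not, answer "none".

Head-to-head results (3 voters):
Weber vs Varga: 1 for Weber, 2 for Varga — Varga by 2–1.
Weber vs Ahmed: Weber is ranked higher on 1+1 = 2 ballots, Ahmed on 1. Weber wins 2–1.
Weber vs Singh: Weber wins 2–1.
Weber vs Kaur: 2 to 1, Weber.
Varga vs Ahmed: Ahmed, 2–1.
Varga vs Singh: 2 to 1, Varga.
Varga–Kaur: Kaur 2–1.
Ahmed–Singh: Ahmed 3–0.
Ahmed vs Kaur: Ahmed preferred on 1 ballot; Kaur wins 2–1.
Singh vs Kaur: Kaur wins 2–1.
Each candidate drops at least one matchup (Weber loses to Varga; Varga loses to Ahmed; Ahmed loses to Weber; Singh loses to Weber; Kaur loses to Weber); the cycle Weber > Ahmed > Varga > Weber rules out a Condorcet winner.

none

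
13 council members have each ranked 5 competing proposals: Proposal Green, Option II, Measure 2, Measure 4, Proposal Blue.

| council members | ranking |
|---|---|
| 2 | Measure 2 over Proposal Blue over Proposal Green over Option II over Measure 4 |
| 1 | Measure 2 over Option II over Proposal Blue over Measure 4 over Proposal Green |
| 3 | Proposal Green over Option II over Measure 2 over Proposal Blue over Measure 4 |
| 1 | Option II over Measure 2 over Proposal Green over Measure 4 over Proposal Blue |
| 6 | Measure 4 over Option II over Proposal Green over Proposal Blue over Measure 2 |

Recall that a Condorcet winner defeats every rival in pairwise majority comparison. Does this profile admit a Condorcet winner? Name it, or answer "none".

Check each pair by majority over 13 ballots:
Proposal Green vs Option II: 2+3 = 5 for Proposal Green, 8 for Option II — Option II by 8–5.
Proposal Green vs Measure 2: Proposal Green, 9–4.
Proposal Green vs Measure 4: Proposal Green preferred on 2+3+1 = 6 ballots; Measure 4 wins 7–6.
Proposal Green–Proposal Blue: Proposal Green 10–3.
Option II vs Measure 2: Option II wins 10–3.
Option II vs Measure 4: Option II, 7–6.
Option II vs Proposal Blue: Option II preferred on 1+3+1+6 = 11 ballots; Option II wins 11–2.
Measure 2 vs Measure 4: Measure 2 wins 7–6.
Measure 2–Proposal Blue: Measure 2 7–6.
Measure 4 vs Proposal Blue: 7 to 6, Measure 4.
Option II wins every pairwise contest, so Option II is the Condorcet winner.

Option II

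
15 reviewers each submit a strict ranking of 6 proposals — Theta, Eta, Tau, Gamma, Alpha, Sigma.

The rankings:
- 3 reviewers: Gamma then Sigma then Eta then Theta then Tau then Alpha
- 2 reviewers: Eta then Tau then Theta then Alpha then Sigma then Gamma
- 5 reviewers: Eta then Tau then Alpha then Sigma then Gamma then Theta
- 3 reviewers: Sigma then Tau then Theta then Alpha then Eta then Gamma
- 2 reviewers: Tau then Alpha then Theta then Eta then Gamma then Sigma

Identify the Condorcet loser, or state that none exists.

Head-to-head results (15 reviewers):
Theta vs Eta: Eta, 10–5.
Theta vs Tau: 3 to 12, Tau.
Theta vs Gamma: Theta preferred on 2+3+2 = 7 ballots; Gamma wins 8–7.
Theta vs Alpha: 3+2+3 = 8 for Theta, 7 for Alpha — Theta by 8–7.
Theta vs Sigma: Theta is ranked higher on 2+2 = 4 ballots, Sigma on 11. Sigma wins 11–4.
Eta vs Tau: 10 to 5, Eta.
Eta vs Gamma: Eta, 12–3.
Eta vs Alpha: 3+2+5 = 10 for Eta, 5 for Alpha — Eta by 10–5.
Eta–Sigma: Eta 9–6.
Tau vs Gamma: Tau preferred on 2+5+3+2 = 12 ballots; Tau wins 12–3.
Tau vs Alpha: Tau wins 15–0.
Tau vs Sigma: Tau is ranked higher on 2+5+2 = 9 ballots, Sigma on 6. Tau wins 9–6.
Gamma–Alpha: Alpha 12–3.
Gamma vs Sigma: Sigma wins 10–5.
Alpha–Sigma: Alpha 9–6.
No project is winless: Theta beats Alpha; Eta beats Theta; Tau beats Theta; Gamma beats Theta; Alpha beats Gamma; Sigma beats Theta. There is no Condorcet loser.

none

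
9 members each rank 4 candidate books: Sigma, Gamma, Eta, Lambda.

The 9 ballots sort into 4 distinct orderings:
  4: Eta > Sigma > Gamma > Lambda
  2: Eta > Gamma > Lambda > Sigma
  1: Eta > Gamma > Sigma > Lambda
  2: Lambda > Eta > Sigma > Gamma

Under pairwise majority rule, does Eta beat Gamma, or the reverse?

Ballots ranking Eta above Gamma: 4 + 2 + 1 + 2 = 9.
Ballots ranking Gamma above Eta: 9 − 9 = 0.
Eta wins the head-to-head 9–0.

Eta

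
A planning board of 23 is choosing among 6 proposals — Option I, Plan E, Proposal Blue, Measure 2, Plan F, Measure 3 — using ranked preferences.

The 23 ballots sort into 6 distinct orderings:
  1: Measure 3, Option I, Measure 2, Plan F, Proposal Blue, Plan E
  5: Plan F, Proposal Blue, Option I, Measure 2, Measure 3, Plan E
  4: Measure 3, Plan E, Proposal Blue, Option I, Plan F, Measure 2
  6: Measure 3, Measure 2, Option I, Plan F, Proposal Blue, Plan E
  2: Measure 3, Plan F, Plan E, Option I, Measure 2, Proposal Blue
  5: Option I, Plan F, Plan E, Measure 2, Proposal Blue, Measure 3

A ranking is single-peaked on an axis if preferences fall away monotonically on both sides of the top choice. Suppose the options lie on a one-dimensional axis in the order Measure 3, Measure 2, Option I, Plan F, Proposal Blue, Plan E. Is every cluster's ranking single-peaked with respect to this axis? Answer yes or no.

no

Axis positions: Measure 3=1, Measure 2=2, Option I=3, Plan F=4, Proposal Blue=5, Plan E=6.
Cluster 1: ranking walks positions 1-3-2-4-5-6; Option I is ranked above Measure 2 even though Measure 2 lies between Option I and the peak Measure 3 on the axis — preferences dip and rise again. Not single-peaked.
Cluster 2 (peak Plan F at position 4): ranking walks positions 4-5-3-2-1-6, expanding outward from the peak — single-peaked.
Cluster 3: ranking walks positions 1-6-5-3-4-2; Plan E is ranked above Measure 2 even though Measure 2 lies between Plan E and the peak Measure 3 on the axis — preferences dip and rise again. Not single-peaked.
Cluster 4 (peak Measure 3 at position 1): ranking walks positions 1-2-3-4-5-6, expanding outward from the peak — single-peaked.
Cluster 5: ranking walks positions 1-4-6-3-2-5; Plan F is ranked above Measure 2 even though Measure 2 lies between Plan F and the peak Measure 3 on the axis — preferences dip and rise again. Not single-peaked.
Cluster 6: ranking walks positions 3-4-6-2-5-1; Plan E is ranked above Proposal Blue even though Proposal Blue lies between Plan E and the peak Option I on the axis — preferences dip and rise again. Not single-peaked.
Cluster 1 violates single-peakedness, so the profile is not single-peaked on this axis.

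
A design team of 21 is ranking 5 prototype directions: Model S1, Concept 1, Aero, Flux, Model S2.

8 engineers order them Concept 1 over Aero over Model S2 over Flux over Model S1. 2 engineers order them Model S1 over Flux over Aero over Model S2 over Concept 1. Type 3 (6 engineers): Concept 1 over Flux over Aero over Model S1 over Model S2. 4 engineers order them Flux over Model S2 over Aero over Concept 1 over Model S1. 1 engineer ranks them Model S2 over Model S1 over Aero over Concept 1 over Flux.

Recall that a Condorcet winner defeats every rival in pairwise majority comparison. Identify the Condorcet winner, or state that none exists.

Check each pair by majority over 21 ballots:
Model S1 vs Concept 1: 3 to 18, Concept 1.
Model S1 vs Aero: Aero wins 18–3.
Model S1 vs Flux: Flux, 18–3.
Model S1 vs Model S2: Model S2, 13–8.
Concept 1 vs Aero: Concept 1 preferred on 8+6 = 14 ballots; Concept 1 wins 14–7.
Concept 1 vs Flux: Concept 1 wins 15–6.
Concept 1 vs Model S2: Concept 1, 14–7.
Aero vs Flux: 9 to 12, Flux.
Aero–Model S2: Aero 16–5.
Flux vs Model S2: Flux wins 12–9.
Concept 1 beats each of Model S1, Aero, Flux, Model S2 — Concept 1 is the Condorcet winner.

Concept 1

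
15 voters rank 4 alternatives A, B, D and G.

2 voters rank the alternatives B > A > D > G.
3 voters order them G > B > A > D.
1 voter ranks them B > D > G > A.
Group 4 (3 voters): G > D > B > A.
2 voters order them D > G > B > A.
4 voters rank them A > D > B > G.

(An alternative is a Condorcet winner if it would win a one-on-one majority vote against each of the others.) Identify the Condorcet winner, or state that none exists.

Check each pair by majority over 15 ballots:
A vs B: A preferred on 4 ballots; B wins 11–4.
A vs D: A wins 9–6.
A vs G: 2+4 = 6 for A, 9 for G — G by 9–6.
B vs D: 6 to 9, D.
B vs G: G, 8–7.
D vs G: D, 9–6.
Every alternative loses at least once (A loses to B; B loses to D; D loses to A; G loses to D). The majority relation contains the cycle A > D > B > A, so there is no Condorcet winner.

none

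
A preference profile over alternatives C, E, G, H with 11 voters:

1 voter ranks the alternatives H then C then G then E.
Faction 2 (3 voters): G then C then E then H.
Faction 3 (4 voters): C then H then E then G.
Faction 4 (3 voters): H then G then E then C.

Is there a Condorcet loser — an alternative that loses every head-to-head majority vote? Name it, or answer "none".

Head-to-head results (11 voters):
C vs E: 1+3+4 = 8 for C, 3 for E — C by 8–3.
C vs G: C preferred on 1+4 = 5 ballots; G wins 6–5.
C vs H: C wins 7–4.
E vs G: E preferred on 4 ballots; G wins 7–4.
E–H: H 8–3.
G vs H: 3 for G, 8 for H — H by 8–3.
E loses to every other alternative — it is the Condorcet loser.

E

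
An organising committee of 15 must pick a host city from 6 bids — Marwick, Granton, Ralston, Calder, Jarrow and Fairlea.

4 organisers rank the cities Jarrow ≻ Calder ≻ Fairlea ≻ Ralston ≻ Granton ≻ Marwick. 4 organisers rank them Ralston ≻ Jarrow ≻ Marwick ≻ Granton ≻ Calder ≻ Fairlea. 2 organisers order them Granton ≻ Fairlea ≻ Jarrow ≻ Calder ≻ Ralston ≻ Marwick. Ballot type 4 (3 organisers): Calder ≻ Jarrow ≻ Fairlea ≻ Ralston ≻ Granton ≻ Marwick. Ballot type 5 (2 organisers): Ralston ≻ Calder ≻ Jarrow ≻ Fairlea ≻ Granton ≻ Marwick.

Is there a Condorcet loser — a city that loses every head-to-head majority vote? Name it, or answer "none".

Marwick

Pairwise majorities:
Marwick vs Granton: Granton, 11–4.
Marwick vs Ralston: Marwick preferred on 0 ballots; Ralston wins 15–0.
Marwick vs Calder: Calder wins 11–4.
Marwick–Jarrow: Jarrow 15–0.
Marwick vs Fairlea: 4 to 11, Fairlea.
Granton vs Ralston: Granton preferred on 2 ballots; Ralston wins 13–2.
Granton vs Calder: 6 to 9, Calder.
Granton–Jarrow: Jarrow 13–2.
Granton vs Fairlea: 4+2 = 6 for Granton, 9 for Fairlea — Fairlea by 9–6.
Ralston vs Calder: Calder, 9–6.
Ralston vs Jarrow: 4+2 = 6 for Ralston, 9 for Jarrow — Jarrow by 9–6.
Ralston vs Fairlea: 6 to 9, Fairlea.
Calder vs Jarrow: Jarrow, 10–5.
Calder vs Fairlea: Calder, 13–2.
Jarrow vs Fairlea: Jarrow, 13–2.
Marwick loses to every other city — it is the Condorcet loser.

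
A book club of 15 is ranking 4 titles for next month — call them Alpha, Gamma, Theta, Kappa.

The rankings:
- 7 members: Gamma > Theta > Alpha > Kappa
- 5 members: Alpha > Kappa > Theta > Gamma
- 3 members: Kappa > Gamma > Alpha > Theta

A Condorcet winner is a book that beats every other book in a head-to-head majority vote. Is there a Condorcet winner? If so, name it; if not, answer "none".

Head-to-head results (15 members):
Alpha vs Gamma: 5 to 10, Gamma.
Alpha–Theta: Alpha 8–7.
Alpha vs Kappa: Alpha, 12–3.
Gamma vs Theta: Gamma, 10–5.
Gamma vs Kappa: Kappa, 8–7.
Theta vs Kappa: 7 for Theta, 8 for Kappa — Kappa by 8–7.
Each book drops at least one matchup (Alpha loses to Gamma; Gamma loses to Kappa; Theta loses to Alpha; Kappa loses to Alpha); the cycle Alpha → Kappa → Gamma → Alpha rules out a Condorcet winner.

none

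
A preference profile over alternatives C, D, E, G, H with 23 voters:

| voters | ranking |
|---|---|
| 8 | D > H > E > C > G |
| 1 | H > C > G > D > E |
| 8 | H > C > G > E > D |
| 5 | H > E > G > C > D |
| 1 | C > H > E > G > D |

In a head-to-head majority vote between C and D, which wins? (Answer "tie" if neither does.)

C

Ballots ranking C above D: 1 + 8 + 5 + 1 = 15.
Ballots ranking D above C: 23 − 15 = 8.
C wins the head-to-head 15–8.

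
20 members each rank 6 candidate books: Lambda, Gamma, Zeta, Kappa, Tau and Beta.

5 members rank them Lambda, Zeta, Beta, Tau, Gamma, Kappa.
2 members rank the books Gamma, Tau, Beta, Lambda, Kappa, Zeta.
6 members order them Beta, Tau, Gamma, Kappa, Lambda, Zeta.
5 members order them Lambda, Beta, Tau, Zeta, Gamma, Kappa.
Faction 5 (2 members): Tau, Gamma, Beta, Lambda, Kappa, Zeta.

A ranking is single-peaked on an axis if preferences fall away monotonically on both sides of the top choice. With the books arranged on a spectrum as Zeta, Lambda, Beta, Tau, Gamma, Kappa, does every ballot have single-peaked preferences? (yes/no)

Axis positions: Zeta=1, Lambda=2, Beta=3, Tau=4, Gamma=5, Kappa=6.
Faction 1 (peak Lambda at position 2): ranking walks positions 2-1-3-4-5-6, expanding outward from the peak — single-peaked.
Faction 2 (peak Gamma at position 5): ranking walks positions 5-4-3-2-6-1, expanding outward from the peak — single-peaked.
Faction 3 (peak Beta at position 3): ranking walks positions 3-4-5-6-2-1, expanding outward from the peak — single-peaked.
Faction 4 (peak Lambda at position 2): ranking walks positions 2-3-4-1-5-6, expanding outward from the peak — single-peaked.
Faction 5 (peak Tau at position 4): ranking walks positions 4-5-3-2-6-1, expanding outward from the peak — single-peaked.
Every ranking is single-peaked on this axis.

yes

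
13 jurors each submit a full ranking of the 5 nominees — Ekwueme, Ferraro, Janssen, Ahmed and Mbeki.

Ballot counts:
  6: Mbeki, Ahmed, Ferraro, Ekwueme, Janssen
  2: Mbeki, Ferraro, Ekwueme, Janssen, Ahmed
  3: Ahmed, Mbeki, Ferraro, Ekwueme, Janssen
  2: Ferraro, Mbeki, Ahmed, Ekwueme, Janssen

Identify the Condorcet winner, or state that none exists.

Head-to-head results (13 jurors):
Ekwueme–Ferraro: Ferraro 13–0.
Ekwueme vs Janssen: Ekwueme wins 13–0.
Ekwueme vs Ahmed: Ahmed, 11–2.
Ekwueme vs Mbeki: Mbeki, 13–0.
Ferraro vs Janssen: Ferraro wins 13–0.
Ferraro vs Ahmed: Ahmed, 9–4.
Ferraro vs Mbeki: Mbeki, 11–2.
Janssen vs Ahmed: Ahmed, 11–2.
Janssen–Mbeki: Mbeki 13–0.
Ahmed vs Mbeki: Mbeki wins 10–3.
Mbeki defeats every rival head-to-head and is the Condorcet winner.

Mbeki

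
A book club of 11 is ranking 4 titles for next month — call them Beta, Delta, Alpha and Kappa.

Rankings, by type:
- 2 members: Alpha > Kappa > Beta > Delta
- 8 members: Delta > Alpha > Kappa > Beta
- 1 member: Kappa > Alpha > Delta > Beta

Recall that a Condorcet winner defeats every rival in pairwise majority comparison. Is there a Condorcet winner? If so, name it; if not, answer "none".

Delta

Check each pair by majority over 11 ballots:
Beta vs Delta: Delta wins 9–2.
Beta vs Alpha: Alpha, 11–0.
Beta vs Kappa: Kappa wins 11–0.
Delta vs Alpha: Delta wins 8–3.
Delta–Kappa: Delta 8–3.
Alpha vs Kappa: Alpha wins 10–1.
Only Delta has no losses; Delta is the Condorcet winner.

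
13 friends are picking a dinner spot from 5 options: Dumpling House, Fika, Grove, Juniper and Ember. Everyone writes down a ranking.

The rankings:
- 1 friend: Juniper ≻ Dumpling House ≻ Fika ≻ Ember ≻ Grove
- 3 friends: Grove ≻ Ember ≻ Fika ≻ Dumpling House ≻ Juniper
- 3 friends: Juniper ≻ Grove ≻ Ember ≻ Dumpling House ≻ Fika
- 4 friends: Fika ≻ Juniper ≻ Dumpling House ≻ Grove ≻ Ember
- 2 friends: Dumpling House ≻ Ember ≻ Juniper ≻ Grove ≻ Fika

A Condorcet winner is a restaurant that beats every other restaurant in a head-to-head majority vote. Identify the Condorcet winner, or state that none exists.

none

Check each pair by majority over 13 ballots:
Dumpling House vs Fika: 1+3+2 = 6 for Dumpling House, 7 for Fika — Fika by 7–6.
Dumpling House vs Grove: 7 to 6, Dumpling House.
Dumpling House vs Juniper: Dumpling House preferred on 3+2 = 5 ballots; Juniper wins 8–5.
Dumpling House vs Ember: 1+4+2 = 7 for Dumpling House, 6 for Ember — Dumpling House by 7–6.
Fika vs Grove: Grove, 8–5.
Fika vs Juniper: Fika, 7–6.
Fika vs Ember: 5 to 8, Ember.
Grove vs Juniper: Juniper wins 10–3.
Grove vs Ember: 10 to 3, Grove.
Juniper vs Ember: Juniper wins 8–5.
No restaurant is unbeaten: Dumpling House loses to Fika; Fika loses to Grove; Grove loses to Dumpling House; Juniper loses to Fika; Ember loses to Dumpling House. In particular Dumpling House → Grove → Fika → Dumpling House is a majority cycle — no Condorcet winner exists.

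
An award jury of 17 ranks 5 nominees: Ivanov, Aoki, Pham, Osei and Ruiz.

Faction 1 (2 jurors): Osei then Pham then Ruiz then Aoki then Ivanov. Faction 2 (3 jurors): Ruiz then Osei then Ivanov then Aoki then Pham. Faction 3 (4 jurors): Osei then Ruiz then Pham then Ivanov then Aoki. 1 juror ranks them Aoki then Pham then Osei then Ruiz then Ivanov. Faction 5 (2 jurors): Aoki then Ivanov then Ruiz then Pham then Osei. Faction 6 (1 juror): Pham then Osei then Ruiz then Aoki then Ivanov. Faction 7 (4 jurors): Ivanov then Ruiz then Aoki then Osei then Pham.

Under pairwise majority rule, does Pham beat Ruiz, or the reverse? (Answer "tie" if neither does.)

Ballots ranking Pham above Ruiz: 2 + 1 + 1 = 4.
Ballots ranking Ruiz above Pham: 17 − 4 = 13.
Ruiz wins the head-to-head 13–4.

Ruiz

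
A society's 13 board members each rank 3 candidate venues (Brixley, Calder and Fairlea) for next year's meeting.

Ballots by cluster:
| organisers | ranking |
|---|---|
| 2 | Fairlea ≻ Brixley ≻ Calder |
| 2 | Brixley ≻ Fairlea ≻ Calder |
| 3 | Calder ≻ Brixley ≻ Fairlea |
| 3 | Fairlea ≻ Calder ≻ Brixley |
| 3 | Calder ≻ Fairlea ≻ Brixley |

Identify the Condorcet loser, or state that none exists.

Head-to-head results (13 organisers):
Brixley vs Calder: Calder wins 9–4.
Brixley vs Fairlea: Brixley preferred on 2+3 = 5 ballots; Fairlea wins 8–5.
Calder vs Fairlea: Fairlea wins 7–6.
Only Brixley has no wins; Brixley is the Condorcet loser.

Brixley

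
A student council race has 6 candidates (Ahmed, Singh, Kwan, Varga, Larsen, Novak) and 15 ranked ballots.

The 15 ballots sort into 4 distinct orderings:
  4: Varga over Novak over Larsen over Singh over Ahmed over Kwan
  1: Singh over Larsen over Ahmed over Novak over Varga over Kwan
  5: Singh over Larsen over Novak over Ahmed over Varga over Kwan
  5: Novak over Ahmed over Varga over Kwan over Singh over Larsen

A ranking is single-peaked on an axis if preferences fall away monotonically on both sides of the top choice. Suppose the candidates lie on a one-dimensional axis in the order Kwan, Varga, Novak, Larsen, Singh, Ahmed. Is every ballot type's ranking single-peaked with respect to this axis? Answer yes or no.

no

Axis positions: Kwan=1, Varga=2, Novak=3, Larsen=4, Singh=5, Ahmed=6.
Ballot type 1 (peak Varga at position 2): ranking walks positions 2-3-4-5-6-1, expanding outward from the peak — single-peaked.
Ballot type 2 (peak Singh at position 5): ranking walks positions 5-4-6-3-2-1, expanding outward from the peak — single-peaked.
Ballot type 3 (peak Singh at position 5): ranking walks positions 5-4-3-6-2-1, expanding outward from the peak — single-peaked.
Ballot type 4: ranking walks positions 3-6-2-1-5-4; Ahmed is ranked above Larsen even though Larsen lies between Ahmed and the peak Novak on the axis — preferences dip and rise again. Not single-peaked.
Ballot type 4 violates single-peakedness, so the profile is not single-peaked on this axis.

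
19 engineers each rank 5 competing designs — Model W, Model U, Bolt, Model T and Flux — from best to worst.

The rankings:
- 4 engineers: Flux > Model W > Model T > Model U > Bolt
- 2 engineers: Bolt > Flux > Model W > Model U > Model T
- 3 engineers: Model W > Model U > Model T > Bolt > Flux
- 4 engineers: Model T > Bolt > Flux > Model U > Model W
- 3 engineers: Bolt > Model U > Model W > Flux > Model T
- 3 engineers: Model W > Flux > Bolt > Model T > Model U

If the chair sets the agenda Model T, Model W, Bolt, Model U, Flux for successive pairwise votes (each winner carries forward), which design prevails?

Flux

Round 1: Model T vs Model W — 4–15, Model W advances.
Round 2: Model W vs Bolt — 10–9, Model W advances.
Round 3: Model W vs Model U — 12–7, Model W advances.
Round 4: Model W vs Flux — 9–10, Flux advances.
Flux survives the agenda.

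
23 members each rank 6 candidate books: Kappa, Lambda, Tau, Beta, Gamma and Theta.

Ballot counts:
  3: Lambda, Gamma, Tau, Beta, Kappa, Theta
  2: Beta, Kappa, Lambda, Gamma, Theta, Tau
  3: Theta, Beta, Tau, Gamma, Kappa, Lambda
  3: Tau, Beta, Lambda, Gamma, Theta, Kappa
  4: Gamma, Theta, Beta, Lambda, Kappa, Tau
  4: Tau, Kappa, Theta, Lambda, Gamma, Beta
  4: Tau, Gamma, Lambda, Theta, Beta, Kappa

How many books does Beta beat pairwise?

2

Beta against each rival (23 members):
Beta vs Kappa: Beta wins 19–4.
Beta vs Lambda: Beta is ranked higher on 2+3+3+4 = 12 ballots, Lambda on 11. Beta wins 12–11.
Beta vs Tau: Beta is ranked higher on 2+3+4 = 9 ballots, Tau on 14. Tau wins 14–9.
Beta vs Gamma: 2+3+3 = 8 for Beta, 15 for Gamma — Gamma by 15–8.
Beta vs Theta: Theta, 15–8.
Beta beats Kappa, Lambda; loses to Tau, Gamma, Theta — 2 pairwise wins.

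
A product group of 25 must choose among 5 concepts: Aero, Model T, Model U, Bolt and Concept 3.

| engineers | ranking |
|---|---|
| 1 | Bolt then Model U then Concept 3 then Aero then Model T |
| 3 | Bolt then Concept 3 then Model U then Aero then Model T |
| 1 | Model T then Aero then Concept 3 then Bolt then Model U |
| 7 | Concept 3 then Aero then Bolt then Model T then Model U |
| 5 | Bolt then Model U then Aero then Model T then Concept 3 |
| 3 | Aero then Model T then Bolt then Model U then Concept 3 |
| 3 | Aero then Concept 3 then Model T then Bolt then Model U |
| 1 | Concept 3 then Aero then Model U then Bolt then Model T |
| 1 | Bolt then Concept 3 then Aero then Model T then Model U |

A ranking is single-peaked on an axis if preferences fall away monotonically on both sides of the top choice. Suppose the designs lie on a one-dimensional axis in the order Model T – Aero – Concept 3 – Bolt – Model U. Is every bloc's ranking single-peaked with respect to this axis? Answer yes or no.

Axis positions: Model T=1, Aero=2, Concept 3=3, Bolt=4, Model U=5.
Bloc 1 (peak Bolt at position 4): ranking walks positions 4-5-3-2-1, expanding outward from the peak — single-peaked.
Bloc 2 (peak Bolt at position 4): ranking walks positions 4-3-5-2-1, expanding outward from the peak — single-peaked.
Bloc 3 (peak Model T at position 1): ranking walks positions 1-2-3-4-5, expanding outward from the peak — single-peaked.
Bloc 4 (peak Concept 3 at position 3): ranking walks positions 3-2-4-1-5, expanding outward from the peak — single-peaked.
Bloc 5: ranking walks positions 4-5-2-1-3; Aero is ranked above Concept 3 even though Concept 3 lies between Aero and the peak Bolt on the axis — preferences dip and rise again. Not single-peaked.
Bloc 6: ranking walks positions 2-1-4-5-3; Bolt is ranked above Concept 3 even though Concept 3 lies between Bolt and the peak Aero on the axis — preferences dip and rise again. Not single-peaked.
Bloc 7 (peak Aero at position 2): ranking walks positions 2-3-1-4-5, expanding outward from the peak — single-peaked.
Bloc 8: ranking walks positions 3-2-5-4-1; Model U is ranked above Bolt even though Bolt lies between Model U and the peak Concept 3 on the axis — preferences dip and rise again. Not single-peaked.
Bloc 9 (peak Bolt at position 4): ranking walks positions 4-3-2-1-5, expanding outward from the peak — single-peaked.
Bloc 5 violates single-peakedness, so the profile is not single-peaked on this axis.

no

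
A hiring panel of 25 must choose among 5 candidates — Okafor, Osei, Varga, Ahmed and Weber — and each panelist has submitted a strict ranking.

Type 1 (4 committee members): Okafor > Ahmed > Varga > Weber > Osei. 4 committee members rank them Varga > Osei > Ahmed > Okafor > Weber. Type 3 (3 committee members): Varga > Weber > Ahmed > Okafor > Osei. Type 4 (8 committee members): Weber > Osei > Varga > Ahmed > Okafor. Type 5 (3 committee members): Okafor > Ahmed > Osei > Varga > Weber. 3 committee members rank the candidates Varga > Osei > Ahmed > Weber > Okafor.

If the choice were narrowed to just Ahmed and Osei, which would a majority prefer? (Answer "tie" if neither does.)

Ballots ranking Ahmed above Osei: 4 + 3 + 3 = 10.
Ballots ranking Osei above Ahmed: 25 − 10 = 15.
Osei wins the head-to-head 15–10.

Osei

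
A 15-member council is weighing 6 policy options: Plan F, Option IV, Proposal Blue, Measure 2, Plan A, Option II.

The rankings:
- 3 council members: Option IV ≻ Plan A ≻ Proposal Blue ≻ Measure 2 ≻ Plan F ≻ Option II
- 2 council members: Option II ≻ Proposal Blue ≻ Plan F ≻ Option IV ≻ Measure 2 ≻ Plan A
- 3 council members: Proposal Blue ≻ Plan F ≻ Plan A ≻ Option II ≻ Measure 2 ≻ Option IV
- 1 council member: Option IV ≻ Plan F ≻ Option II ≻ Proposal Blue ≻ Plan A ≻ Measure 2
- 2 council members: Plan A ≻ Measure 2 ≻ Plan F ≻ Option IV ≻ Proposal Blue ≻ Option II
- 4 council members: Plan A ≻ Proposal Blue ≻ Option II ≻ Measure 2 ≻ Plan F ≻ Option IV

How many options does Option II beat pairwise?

Option II against each rival (15 council members):
Option II vs Plan F: Plan F wins 9–6.
Option II vs Option IV: Option II is ranked higher on 2+3+4 = 9 ballots, Option IV on 6. Option II wins 9–6.
Option II vs Proposal Blue: Option II preferred on 2+1 = 3 ballots; Proposal Blue wins 12–3.
Option II vs Measure 2: Option II, 10–5.
Option II vs Plan A: Plan A, 12–3.
Option II beats Option IV, Measure 2; loses to Plan F, Proposal Blue, Plan A — 2 pairwise wins.

2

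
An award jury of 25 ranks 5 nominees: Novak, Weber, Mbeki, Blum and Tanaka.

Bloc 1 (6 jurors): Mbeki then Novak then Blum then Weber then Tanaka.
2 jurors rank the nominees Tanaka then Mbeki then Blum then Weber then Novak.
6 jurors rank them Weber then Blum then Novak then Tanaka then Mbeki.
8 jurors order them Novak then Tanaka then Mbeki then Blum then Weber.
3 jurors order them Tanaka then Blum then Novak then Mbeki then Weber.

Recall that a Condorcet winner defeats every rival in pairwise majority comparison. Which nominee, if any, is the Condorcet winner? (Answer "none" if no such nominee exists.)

Pairwise majorities:
Novak vs Weber: Novak wins 17–8.
Novak–Mbeki: Novak 17–8.
Novak–Blum: Novak 14–11.
Novak–Tanaka: Novak 20–5.
Weber–Mbeki: Mbeki 19–6.
Weber vs Blum: Blum, 19–6.
Weber–Tanaka: Tanaka 13–12.
Mbeki vs Blum: Mbeki wins 16–9.
Mbeki vs Tanaka: Tanaka, 19–6.
Blum vs Tanaka: Tanaka wins 13–12.
Novak defeats every rival head-to-head and is the Condorcet winner.

Novak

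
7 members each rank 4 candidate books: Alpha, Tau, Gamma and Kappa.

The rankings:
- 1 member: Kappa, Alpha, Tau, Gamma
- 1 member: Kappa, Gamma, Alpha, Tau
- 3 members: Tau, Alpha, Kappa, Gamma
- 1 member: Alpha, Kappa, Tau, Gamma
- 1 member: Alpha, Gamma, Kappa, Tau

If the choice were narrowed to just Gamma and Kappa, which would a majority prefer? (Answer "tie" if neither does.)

Ballots ranking Gamma above Kappa: 1.
Ballots ranking Kappa above Gamma: 7 − 1 = 6.
Kappa wins the head-to-head 6–1.

Kappa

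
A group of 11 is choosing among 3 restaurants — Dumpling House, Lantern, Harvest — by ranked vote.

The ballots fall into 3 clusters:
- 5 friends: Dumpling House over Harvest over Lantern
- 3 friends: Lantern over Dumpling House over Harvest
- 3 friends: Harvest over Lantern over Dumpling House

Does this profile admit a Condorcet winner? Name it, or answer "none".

none

Check each pair by majority over 11 ballots:
Dumpling House vs Lantern: Lantern wins 6–5.
Dumpling House–Harvest: Dumpling House 8–3.
Lantern–Harvest: Harvest 8–3.
No restaurant is unbeaten: Dumpling House loses to Lantern; Lantern loses to Harvest; Harvest loses to Dumpling House. In particular Dumpling House > Harvest > Lantern > Dumpling House is a majority cycle — no Condorcet winner exists.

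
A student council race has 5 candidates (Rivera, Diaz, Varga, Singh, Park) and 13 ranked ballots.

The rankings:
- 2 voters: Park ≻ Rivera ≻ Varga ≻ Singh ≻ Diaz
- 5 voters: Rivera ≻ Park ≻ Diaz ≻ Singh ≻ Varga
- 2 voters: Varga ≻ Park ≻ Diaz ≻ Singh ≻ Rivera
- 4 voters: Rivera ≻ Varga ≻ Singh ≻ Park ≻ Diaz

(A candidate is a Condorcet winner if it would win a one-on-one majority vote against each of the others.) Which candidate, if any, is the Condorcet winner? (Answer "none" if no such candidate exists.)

Head-to-head results (13 voters):
Rivera vs Diaz: Rivera, 11–2.
Rivera vs Varga: Rivera preferred on 2+5+4 = 11 ballots; Rivera wins 11–2.
Rivera vs Singh: Rivera is ranked higher on 2+5+4 = 11 ballots, Singh on 2. Rivera wins 11–2.
Rivera vs Park: Rivera preferred on 5+4 = 9 ballots; Rivera wins 9–4.
Diaz vs Varga: Diaz is ranked higher on 5 ballots, Varga on 8. Varga wins 8–5.
Diaz–Singh: Diaz 7–6.
Diaz vs Park: 0 for Diaz, 13 for Park — Park by 13–0.
Varga–Singh: Varga 8–5.
Varga vs Park: Park wins 7–6.
Singh vs Park: Singh preferred on 4 ballots; Park wins 9–4.
Rivera beats each of Diaz, Varga, Singh, Park — Rivera is the Condorcet winner.

Rivera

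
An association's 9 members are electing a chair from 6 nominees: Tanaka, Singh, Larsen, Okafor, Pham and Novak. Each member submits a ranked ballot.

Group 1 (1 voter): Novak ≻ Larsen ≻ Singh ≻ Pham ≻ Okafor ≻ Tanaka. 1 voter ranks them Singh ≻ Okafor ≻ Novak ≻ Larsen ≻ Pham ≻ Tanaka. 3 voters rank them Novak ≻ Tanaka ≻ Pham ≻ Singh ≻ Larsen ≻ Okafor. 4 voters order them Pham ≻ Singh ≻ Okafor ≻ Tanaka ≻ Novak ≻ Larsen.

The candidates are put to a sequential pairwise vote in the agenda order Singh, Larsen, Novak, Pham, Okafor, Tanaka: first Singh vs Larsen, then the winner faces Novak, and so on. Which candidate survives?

Round 1: Singh vs Larsen — 8–1, Singh advances.
Round 2: Singh vs Novak — 5–4, Singh advances.
Round 3: Singh vs Pham — 2–7, Pham advances.
Round 4: Pham vs Okafor — 8–1, Pham advances.
Round 5: Pham vs Tanaka — 6–3, Pham advances.
Pham survives the agenda.

Pham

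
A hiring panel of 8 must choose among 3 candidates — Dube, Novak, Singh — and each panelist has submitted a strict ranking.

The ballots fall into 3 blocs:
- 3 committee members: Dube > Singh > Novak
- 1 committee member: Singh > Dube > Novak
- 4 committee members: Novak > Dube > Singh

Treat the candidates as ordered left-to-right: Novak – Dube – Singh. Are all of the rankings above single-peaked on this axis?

yes

Axis positions: Novak=1, Dube=2, Singh=3.
Bloc 1 (peak Dube at position 2): ranking walks positions 2-3-1, expanding outward from the peak — single-peaked.
Bloc 2 (peak Singh at position 3): ranking walks positions 3-2-1, expanding outward from the peak — single-peaked.
Bloc 3 (peak Novak at position 1): ranking walks positions 1-2-3, expanding outward from the peak — single-peaked.
Every ranking is single-peaked on this axis.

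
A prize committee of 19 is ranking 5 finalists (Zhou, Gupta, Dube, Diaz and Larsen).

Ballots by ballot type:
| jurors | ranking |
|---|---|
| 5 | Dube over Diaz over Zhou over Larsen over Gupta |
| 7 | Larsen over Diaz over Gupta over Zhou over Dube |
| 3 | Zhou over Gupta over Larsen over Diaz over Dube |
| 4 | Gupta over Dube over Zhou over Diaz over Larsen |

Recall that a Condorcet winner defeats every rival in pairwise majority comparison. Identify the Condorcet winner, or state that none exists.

none

Pairwise majorities:
Zhou vs Gupta: 5+3 = 8 for Zhou, 11 for Gupta — Gupta by 11–8.
Zhou vs Dube: 10 to 9, Zhou.
Zhou vs Diaz: 3+4 = 7 for Zhou, 12 for Diaz — Diaz by 12–7.
Zhou vs Larsen: Zhou preferred on 5+3+4 = 12 ballots; Zhou wins 12–7.
Gupta vs Dube: 14 to 5, Gupta.
Gupta vs Diaz: Gupta is ranked higher on 3+4 = 7 ballots, Diaz on 12. Diaz wins 12–7.
Gupta vs Larsen: 7 to 12, Larsen.
Dube vs Diaz: 9 to 10, Diaz.
Dube vs Larsen: Dube is ranked higher on 5+4 = 9 ballots, Larsen on 10. Larsen wins 10–9.
Diaz vs Larsen: Diaz preferred on 5+4 = 9 ballots; Larsen wins 10–9.
Every nominee loses at least once (Zhou loses to Gupta; Gupta loses to Diaz; Dube loses to Zhou; Diaz loses to Larsen; Larsen loses to Zhou). The majority relation contains the cycle Zhou > Larsen > Gupta > Zhou, so there is no Condorcet winner.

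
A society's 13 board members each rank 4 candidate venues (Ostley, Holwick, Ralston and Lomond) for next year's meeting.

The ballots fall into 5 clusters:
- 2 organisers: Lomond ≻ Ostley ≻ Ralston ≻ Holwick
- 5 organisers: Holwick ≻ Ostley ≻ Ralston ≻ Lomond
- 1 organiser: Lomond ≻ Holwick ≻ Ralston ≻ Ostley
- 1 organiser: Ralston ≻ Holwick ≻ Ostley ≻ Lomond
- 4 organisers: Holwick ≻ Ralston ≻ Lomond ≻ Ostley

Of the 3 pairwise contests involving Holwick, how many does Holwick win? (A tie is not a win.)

Holwick against each rival (13 organisers):
Holwick–Ostley: Holwick 11–2.
Holwick vs Ralston: Holwick wins 10–3.
Holwick vs Lomond: Holwick preferred on 5+1+4 = 10 ballots; Holwick wins 10–3.
Holwick beats Ostley, Ralston, Lomond — 3 pairwise wins.

3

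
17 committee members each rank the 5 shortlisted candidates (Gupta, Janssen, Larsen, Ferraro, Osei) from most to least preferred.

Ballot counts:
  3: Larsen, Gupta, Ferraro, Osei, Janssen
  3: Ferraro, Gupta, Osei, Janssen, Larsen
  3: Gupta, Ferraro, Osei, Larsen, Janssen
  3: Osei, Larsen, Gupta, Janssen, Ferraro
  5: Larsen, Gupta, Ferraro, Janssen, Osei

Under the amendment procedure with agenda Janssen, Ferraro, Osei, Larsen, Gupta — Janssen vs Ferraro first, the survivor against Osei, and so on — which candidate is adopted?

Larsen

Round 1: Janssen vs Ferraro — 3–14, Ferraro advances.
Round 2: Ferraro vs Osei — 14–3, Ferraro advances.
Round 3: Ferraro vs Larsen — 6–11, Larsen advances.
Round 4: Larsen vs Gupta — 11–6, Larsen advances.
The agenda winner is Larsen.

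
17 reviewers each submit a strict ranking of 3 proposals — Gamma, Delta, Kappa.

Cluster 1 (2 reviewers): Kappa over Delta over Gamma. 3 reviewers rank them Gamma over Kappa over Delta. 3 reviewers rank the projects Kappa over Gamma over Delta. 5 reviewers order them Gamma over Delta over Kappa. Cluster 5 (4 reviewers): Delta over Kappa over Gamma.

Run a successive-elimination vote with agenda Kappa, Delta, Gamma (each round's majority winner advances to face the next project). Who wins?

Gamma

Round 1: Kappa vs Delta — 8–9, Delta advances.
Round 2: Delta vs Gamma — 6–11, Gamma advances.
Gamma survives the agenda.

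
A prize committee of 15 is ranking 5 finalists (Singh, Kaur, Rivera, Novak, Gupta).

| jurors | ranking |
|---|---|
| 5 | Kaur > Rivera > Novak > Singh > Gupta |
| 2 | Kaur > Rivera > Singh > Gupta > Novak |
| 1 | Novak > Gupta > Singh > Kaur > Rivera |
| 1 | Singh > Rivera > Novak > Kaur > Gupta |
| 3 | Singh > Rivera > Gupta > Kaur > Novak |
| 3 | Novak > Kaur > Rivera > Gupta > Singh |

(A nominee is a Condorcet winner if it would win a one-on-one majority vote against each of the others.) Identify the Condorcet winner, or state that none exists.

Kaur

Pairwise majorities:
Singh vs Kaur: Kaur wins 10–5.
Singh–Rivera: Rivera 10–5.
Singh vs Novak: Novak, 9–6.
Singh–Gupta: Singh 11–4.
Kaur vs Rivera: Kaur wins 11–4.
Kaur vs Novak: Kaur, 10–5.
Kaur vs Gupta: Kaur, 11–4.
Rivera vs Novak: Rivera wins 11–4.
Rivera vs Gupta: Rivera, 14–1.
Novak vs Gupta: Novak, 10–5.
Kaur defeats every rival head-to-head and is the Condorcet winner.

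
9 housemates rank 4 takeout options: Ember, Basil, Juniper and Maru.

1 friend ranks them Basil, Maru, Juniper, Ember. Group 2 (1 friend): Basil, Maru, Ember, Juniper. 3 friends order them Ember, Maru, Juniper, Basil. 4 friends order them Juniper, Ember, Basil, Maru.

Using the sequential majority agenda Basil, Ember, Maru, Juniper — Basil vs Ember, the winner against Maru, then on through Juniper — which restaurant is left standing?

Juniper

Round 1: Basil vs Ember — 2–7, Ember advances.
Round 2: Ember vs Maru — 7–2, Ember advances.
Round 3: Ember vs Juniper — 4–5, Juniper advances.
Juniper survives the agenda.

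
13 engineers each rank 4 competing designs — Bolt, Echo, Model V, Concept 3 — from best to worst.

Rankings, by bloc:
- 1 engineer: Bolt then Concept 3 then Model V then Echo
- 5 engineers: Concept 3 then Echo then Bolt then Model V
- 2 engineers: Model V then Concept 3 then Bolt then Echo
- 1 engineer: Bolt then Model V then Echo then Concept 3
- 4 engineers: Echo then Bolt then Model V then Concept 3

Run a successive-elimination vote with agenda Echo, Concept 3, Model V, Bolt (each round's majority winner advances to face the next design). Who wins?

Bolt

Round 1: Echo vs Concept 3 — 5–8, Concept 3 advances.
Round 2: Concept 3 vs Model V — 6–7, Model V advances.
Round 3: Model V vs Bolt — 2–11, Bolt advances.
Bolt survives the agenda.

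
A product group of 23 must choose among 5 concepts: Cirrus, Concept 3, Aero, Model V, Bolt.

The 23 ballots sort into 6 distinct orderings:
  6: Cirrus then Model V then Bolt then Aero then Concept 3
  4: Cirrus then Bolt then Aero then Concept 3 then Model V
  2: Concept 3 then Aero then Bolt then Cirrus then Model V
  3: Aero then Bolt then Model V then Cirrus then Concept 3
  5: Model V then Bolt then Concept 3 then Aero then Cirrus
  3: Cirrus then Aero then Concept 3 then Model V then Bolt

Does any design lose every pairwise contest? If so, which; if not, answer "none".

Concept 3

Head-to-head results (23 engineers):
Cirrus vs Concept 3: Cirrus, 16–7.
Cirrus vs Aero: Cirrus wins 13–10.
Cirrus vs Model V: Cirrus wins 15–8.
Cirrus vs Bolt: Cirrus, 13–10.
Concept 3 vs Aero: Aero, 16–7.
Concept 3 vs Model V: Model V, 14–9.
Concept 3 vs Bolt: 5 to 18, Bolt.
Aero vs Model V: 4+2+3+3 = 12 for Aero, 11 for Model V — Aero by 12–11.
Aero vs Bolt: 2+3+3 = 8 for Aero, 15 for Bolt — Bolt by 15–8.
Model V vs Bolt: Model V wins 14–9.
Concept 3 is beaten in every head-to-head and is the Condorcet loser.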